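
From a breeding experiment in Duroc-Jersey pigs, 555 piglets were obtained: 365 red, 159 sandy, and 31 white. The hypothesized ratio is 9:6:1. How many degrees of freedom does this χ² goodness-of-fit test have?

A goodness-of-fit test with 3 phenotype classes has df = 3 − 1 = 2.

2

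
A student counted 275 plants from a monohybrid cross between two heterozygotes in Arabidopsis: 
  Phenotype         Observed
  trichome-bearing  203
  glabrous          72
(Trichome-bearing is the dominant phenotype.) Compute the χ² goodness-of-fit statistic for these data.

0.205

For a monohybrid cross between heterozygotes with complete dominance, the expected phenotypic ratio is 3:1.
Expected counts for N = 275 under a 3:1 ratio (total parts = 4):
  trichome-bearing: 275 × 3/4 = 206.25
  glabrous: 275 × 1/4 = 68.75
χ² = Σ (O − E)² / E
  trichome-bearing: (203 − 206.25)² / 206.25 = 0.0512
  glabrous: (72 − 68.75)² / 68.75 = 0.1536
χ² = 0.0512 + 0.1536 = 0.2048 ≈ 0.205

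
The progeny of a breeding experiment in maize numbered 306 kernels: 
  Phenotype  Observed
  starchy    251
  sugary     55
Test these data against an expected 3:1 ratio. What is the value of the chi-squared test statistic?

8.057

Total ratio parts = 4. Expected numbers out of 306:
  starchy: 306 × 3/4 = 229.5
  sugary: 306 × 1/4 = 76.5
χ² = Σ (O − E)² / E
  starchy: (251 − 229.5)² / 229.5 = 2.0142
  sugary: (55 − 76.5)² / 76.5 = 6.0425
χ² = 2.0142 + 6.0425 = 8.0567 ≈ 8.057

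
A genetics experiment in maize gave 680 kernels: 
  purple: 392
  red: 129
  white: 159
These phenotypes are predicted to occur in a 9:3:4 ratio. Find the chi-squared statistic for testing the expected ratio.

The 9:3:4 ratio has 16 parts, so with N = 680 the expected counts are:
  purple: 680 × 9/16 = 382.5
  red: 680 × 3/16 = 127.5
  white: 680 × 4/16 = 170
χ² = Σ (O − E)² / E
  purple: (392 − 382.5)² / 382.5 = 0.2359
  red: (129 − 127.5)² / 127.5 = 0.0176
  white: (159 − 170)² / 170 = 0.7118
χ² = 0.2359 + 0.0176 + 0.7118 = 0.9653 ≈ 0.965

0.965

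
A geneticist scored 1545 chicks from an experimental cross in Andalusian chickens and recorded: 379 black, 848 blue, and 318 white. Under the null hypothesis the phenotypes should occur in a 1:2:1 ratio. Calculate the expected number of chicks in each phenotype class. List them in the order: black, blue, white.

386.25, 772.5, 386.25

The 1:2:1 ratio has 4 parts, so with N = 1545 the expected counts are:
  black: 1545 × 1/4 = 386.25
  blue: 1545 × 2/4 = 772.5
  white: 1545 × 1/4 = 386.25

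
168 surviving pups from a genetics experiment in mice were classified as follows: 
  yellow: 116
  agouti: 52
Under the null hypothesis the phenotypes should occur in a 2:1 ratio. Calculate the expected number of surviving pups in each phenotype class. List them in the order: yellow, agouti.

Expected counts for N = 168 under a 2:1 ratio (total parts = 3):
  yellow: 168 × 2/3 = 112
  agouti: 168 × 1/3 = 56

112, 56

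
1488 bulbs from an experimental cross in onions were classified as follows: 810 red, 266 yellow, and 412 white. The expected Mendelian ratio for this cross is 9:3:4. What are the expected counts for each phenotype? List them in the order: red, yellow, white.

Total ratio parts = 16. Expected numbers out of 1488:
  red: 1488 × 9/16 = 837
  yellow: 1488 × 3/16 = 279
  white: 1488 × 4/16 = 372

837, 279, 372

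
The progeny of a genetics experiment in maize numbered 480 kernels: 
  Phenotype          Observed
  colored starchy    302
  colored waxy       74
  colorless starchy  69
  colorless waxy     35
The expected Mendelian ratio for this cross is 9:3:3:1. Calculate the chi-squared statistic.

12.370

Expected counts for N = 480 under a 9:3:3:1 ratio (total parts = 16):
  colored starchy: 480 × 9/16 = 270
  colored waxy: 480 × 3/16 = 90
  colorless starchy: 480 × 3/16 = 90
  colorless waxy: 480 × 1/16 = 30
χ² = Σ (O − E)² / E
  colored starchy: (302 − 270)² / 270 = 3.7926
  colored waxy: (74 − 90)² / 90 = 2.8444
  colorless starchy: (69 − 90)² / 90 = 4.9000
  colorless waxy: (35 − 30)² / 30 = 0.8333
χ² = 3.7926 + 2.8444 + 4.9000 + 0.8333 = 12.3703 ≈ 12.370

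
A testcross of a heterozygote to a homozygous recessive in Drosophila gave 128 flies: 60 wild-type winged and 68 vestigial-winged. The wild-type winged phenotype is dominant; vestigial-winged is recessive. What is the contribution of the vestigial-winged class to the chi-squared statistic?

0.250

A testcross of a heterozygote (Aa × aa) gives a 1:1 phenotypic ratio.
Expected counts for N = 128 under a 1:1 ratio (total parts = 2):
  wild-type winged: 128 × 1/2 = 64
  vestigial-winged: 128 × 1/2 = 64
Contribution of vestigial-winged: (68 − 64)² / 64 = 0.2500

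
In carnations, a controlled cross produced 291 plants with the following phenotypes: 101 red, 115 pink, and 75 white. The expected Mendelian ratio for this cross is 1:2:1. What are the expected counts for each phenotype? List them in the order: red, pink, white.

72.75, 145.5, 72.75

Total ratio parts = 4. Expected numbers out of 291:
  red: 291 × 1/4 = 72.75
  pink: 291 × 2/4 = 145.5
  white: 291 × 1/4 = 72.75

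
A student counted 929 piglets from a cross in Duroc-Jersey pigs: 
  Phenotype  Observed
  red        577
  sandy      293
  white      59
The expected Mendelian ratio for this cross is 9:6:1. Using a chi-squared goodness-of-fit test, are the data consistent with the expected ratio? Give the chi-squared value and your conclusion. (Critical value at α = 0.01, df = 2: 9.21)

14.488; not consistent

Under the 9:6:1 hypothesis (Σ ratio = 16, N = 929):
  red: 929 × 9/16 = 522.5625
  sandy: 929 × 6/16 = 348.375
  white: 929 × 1/16 = 58.0625
χ² = Σ (O − E)² / E
  red: (577 − 522.5625)² / 522.5625 = 5.6710
  sandy: (293 − 348.375)² / 348.375 = 8.8020
  white: (59 − 58.0625)² / 58.0625 = 0.0151
χ² = 5.6710 + 8.8020 + 0.0151 = 14.4881 ≈ 14.488
Degrees of freedom = 3 − 1 = 2; critical value at α = 0.01 is 9.21.
Since 14.488 > 9.21, we reject the null hypothesis — the data do not fit the 9:6:1 ratio.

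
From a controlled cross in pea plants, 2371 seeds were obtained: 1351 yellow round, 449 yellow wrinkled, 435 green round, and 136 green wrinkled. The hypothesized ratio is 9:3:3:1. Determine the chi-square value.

1.477

The 9:3:3:1 ratio has 16 parts, so with N = 2371 the expected counts are:
  yellow round: 2371 × 9/16 = 1333.6875
  yellow wrinkled: 2371 × 3/16 = 444.5625
  green round: 2371 × 3/16 = 444.5625
  green wrinkled: 2371 × 1/16 = 148.1875
χ² = Σ (O − E)² / E
  yellow round: (1351 − 1333.6875)² / 1333.6875 = 0.2247
  yellow wrinkled: (449 − 444.5625)² / 444.5625 = 0.0443
  green round: (435 − 444.5625)² / 444.5625 = 0.2057
  green wrinkled: (136 − 148.1875)² / 148.1875 = 1.0023
χ² = 0.2247 + 0.0443 + 0.2057 + 1.0023 = 1.477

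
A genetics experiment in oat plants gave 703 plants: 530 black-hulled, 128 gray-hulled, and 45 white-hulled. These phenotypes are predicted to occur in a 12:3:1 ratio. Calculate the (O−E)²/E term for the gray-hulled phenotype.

0.110

Total ratio parts = 16. Expected numbers out of 703:
  black-hulled: 703 × 12/16 = 527.25
  gray-hulled: 703 × 3/16 = 131.8125
  white-hulled: 703 × 1/16 = 43.9375
Contribution of gray-hulled: (128 − 131.8125)² / 131.8125 = 0.1103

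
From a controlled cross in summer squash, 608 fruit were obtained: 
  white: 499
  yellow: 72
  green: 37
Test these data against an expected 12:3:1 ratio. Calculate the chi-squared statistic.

Expected counts for N = 608 under a 12:3:1 ratio (total parts = 16):
  white: 608 × 12/16 = 456
  yellow: 608 × 3/16 = 114
  green: 608 × 1/16 = 38
χ² = Σ (O − E)² / E
  white: (499 − 456)² / 456 = 4.0548
  yellow: (72 − 114)² / 114 = 15.4737
  green: (37 − 38)² / 38 = 0.0263
χ² = 4.0548 + 15.4737 + 0.0263 = 19.5548 ≈ 19.555

19.555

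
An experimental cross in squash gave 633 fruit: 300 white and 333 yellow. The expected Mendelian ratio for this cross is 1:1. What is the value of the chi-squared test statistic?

1.720

Total ratio parts = 2. Expected numbers out of 633:
  white: 633 × 1/2 = 316.5
  yellow: 633 × 1/2 = 316.5
χ² = Σ (O − E)² / E
  white: (300 − 316.5)² / 316.5 = 0.8602
  yellow: (333 − 316.5)² / 316.5 = 0.8602
χ² = 0.8602 + 0.8602 = 1.7204 ≈ 1.720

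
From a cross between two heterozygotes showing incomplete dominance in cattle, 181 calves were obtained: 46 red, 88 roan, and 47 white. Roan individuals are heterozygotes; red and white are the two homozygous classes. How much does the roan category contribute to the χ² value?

0.069

With incomplete dominance, a heterozygote × heterozygote cross gives a 1:2:1 phenotypic ratio.
The 1:2:1 ratio has 4 parts, so with N = 181 the expected counts are:
  red: 181 × 1/4 = 45.25
  roan: 181 × 2/4 = 90.5
  white: 181 × 1/4 = 45.25
Contribution of roan: (88 − 90.5)² / 90.5 = 0.0691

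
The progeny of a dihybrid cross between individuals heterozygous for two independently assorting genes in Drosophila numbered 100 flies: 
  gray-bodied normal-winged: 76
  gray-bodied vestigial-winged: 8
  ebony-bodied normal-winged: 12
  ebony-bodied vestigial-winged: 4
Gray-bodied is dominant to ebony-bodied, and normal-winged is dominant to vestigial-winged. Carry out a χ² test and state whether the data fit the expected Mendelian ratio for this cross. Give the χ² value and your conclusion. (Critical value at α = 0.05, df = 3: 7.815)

A dihybrid F₂ with independent assortment and complete dominance at both loci gives a 9:3:3:1 phenotypic ratio.
The 9:3:3:1 ratio has 16 parts, so with N = 100 the expected counts are:
  gray-bodied normal-winged: 100 × 9/16 = 56.25
  gray-bodied vestigial-winged: 100 × 3/16 = 18.75
  ebony-bodied normal-winged: 100 × 3/16 = 18.75
  ebony-bodied vestigial-winged: 100 × 1/16 = 6.25
χ² = Σ (O − E)² / E
  gray-bodied normal-winged: (76 − 56.25)² / 56.25 = 6.9344
  gray-bodied vestigial-winged: (8 − 18.75)² / 18.75 = 6.1633
  ebony-bodied normal-winged: (12 − 18.75)² / 18.75 = 2.4300
  ebony-bodied vestigial-winged: (4 − 6.25)² / 6.25 = 0.8100
χ² = 6.9344 + 6.1633 + 2.4300 + 0.8100 = 16.3377 ≈ 16.338
Degrees of freedom = 4 − 1 = 3; critical value at α = 0.05 is 7.815.
Since 16.338 > 7.815, we reject the null hypothesis — the data do not fit the 9:3:3:1 ratio.

16.338; not consistent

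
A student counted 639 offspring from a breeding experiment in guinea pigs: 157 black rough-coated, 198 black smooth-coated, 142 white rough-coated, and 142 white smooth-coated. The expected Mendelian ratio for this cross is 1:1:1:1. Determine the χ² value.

Total ratio parts = 4. Expected numbers out of 639:
  black rough-coated: 639 × 1/4 = 159.75
  black smooth-coated: 639 × 1/4 = 159.75
  white rough-coated: 639 × 1/4 = 159.75
  white smooth-coated: 639 × 1/4 = 159.75
χ² = Σ (O − E)² / E
  black rough-coated: (157 − 159.75)² / 159.75 = 0.0473
  black smooth-coated: (198 − 159.75)² / 159.75 = 9.1585
  white rough-coated: (142 − 159.75)² / 159.75 = 1.9722
  white smooth-coated: (142 − 159.75)² / 159.75 = 1.9722
χ² = 0.0473 + 9.1585 + 1.9722 + 1.9722 = 13.1502 ≈ 13.150

13.150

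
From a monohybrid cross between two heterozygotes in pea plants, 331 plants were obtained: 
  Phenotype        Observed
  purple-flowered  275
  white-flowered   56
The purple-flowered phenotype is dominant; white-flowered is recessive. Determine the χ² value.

11.530

For a monohybrid cross between heterozygotes with complete dominance, the expected phenotypic ratio is 3:1.
The 3:1 ratio has 4 parts, so with N = 331 the expected counts are:
  purple-flowered: 331 × 3/4 = 248.25
  white-flowered: 331 × 1/4 = 82.75
χ² = Σ (O − E)² / E
  purple-flowered: (275 − 248.25)² / 248.25 = 2.8824
  white-flowered: (56 − 82.75)² / 82.75 = 8.6473
χ² = 2.8824 + 8.6473 = 11.5297 ≈ 11.530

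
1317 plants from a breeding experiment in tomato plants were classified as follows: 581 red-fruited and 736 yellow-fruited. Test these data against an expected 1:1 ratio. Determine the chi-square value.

Expected counts for N = 1317 under a 1:1 ratio (total parts = 2):
  red-fruited: 1317 × 1/2 = 658.5
  yellow-fruited: 1317 × 1/2 = 658.5
χ² = Σ (O − E)² / E
  red-fruited: (581 − 658.5)² / 658.5 = 9.1211
  yellow-fruited: (736 − 658.5)² / 658.5 = 9.1211
χ² = 9.1211 + 9.1211 = 18.2422 ≈ 18.242

18.242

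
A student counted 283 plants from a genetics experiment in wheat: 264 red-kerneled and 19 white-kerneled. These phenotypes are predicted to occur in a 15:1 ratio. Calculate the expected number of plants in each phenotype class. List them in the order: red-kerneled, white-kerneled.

Total ratio parts = 16. Expected numbers out of 283:
  red-kerneled: 283 × 15/16 = 265.3125
  white-kerneled: 283 × 1/16 = 17.6875

265.3125, 17.6875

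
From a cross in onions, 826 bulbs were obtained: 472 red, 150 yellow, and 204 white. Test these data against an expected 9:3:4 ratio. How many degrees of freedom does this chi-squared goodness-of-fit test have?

2

A goodness-of-fit test with 3 phenotype classes has df = 3 − 1 = 2.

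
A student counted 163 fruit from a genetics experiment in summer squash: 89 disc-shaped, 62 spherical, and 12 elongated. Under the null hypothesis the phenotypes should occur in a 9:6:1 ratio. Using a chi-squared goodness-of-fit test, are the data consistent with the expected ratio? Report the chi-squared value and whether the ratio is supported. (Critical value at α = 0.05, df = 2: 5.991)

0.414; consistent

Total ratio parts = 16. Expected numbers out of 163:
  disc-shaped: 163 × 9/16 = 91.6875
  spherical: 163 × 6/16 = 61.125
  elongated: 163 × 1/16 = 10.1875
χ² = Σ (O − E)² / E
  disc-shaped: (89 − 91.6875)² / 91.6875 = 0.0788
  spherical: (62 − 61.125)² / 61.125 = 0.0125
  elongated: (12 − 10.1875)² / 10.1875 = 0.3225
χ² = 0.0788 + 0.0125 + 0.3225 = 0.4138 ≈ 0.414
Degrees of freedom = 3 − 1 = 2; critical value at α = 0.05 is 5.991.
Since 0.414 < 5.991, we fail to reject the null hypothesis — the data are consistent with the 9:6:1 ratio.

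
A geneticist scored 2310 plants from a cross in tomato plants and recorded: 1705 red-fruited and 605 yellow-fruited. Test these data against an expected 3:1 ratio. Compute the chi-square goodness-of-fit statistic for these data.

1.746

Expected counts for N = 2310 under a 3:1 ratio (total parts = 4):
  red-fruited: 2310 × 3/4 = 1732.5
  yellow-fruited: 2310 × 1/4 = 577.5
χ² = Σ (O − E)² / E
  red-fruited: (1705 − 1732.5)² / 1732.5 = 0.4365
  yellow-fruited: (605 − 577.5)² / 577.5 = 1.3095
χ² = 0.4365 + 1.3095 = 1.746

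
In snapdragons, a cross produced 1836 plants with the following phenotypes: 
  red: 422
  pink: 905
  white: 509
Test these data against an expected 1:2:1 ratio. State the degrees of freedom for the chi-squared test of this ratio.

A goodness-of-fit test with 3 phenotype classes has df = 3 − 1 = 2.

2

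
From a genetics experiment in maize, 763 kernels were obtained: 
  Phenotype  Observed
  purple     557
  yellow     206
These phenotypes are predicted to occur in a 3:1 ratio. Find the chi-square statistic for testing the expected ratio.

The 3:1 ratio has 4 parts, so with N = 763 the expected counts are:
  purple: 763 × 3/4 = 572.25
  yellow: 763 × 1/4 = 190.75
χ² = Σ (O − E)² / E
  purple: (557 − 572.25)² / 572.25 = 0.4064
  yellow: (206 − 190.75)² / 190.75 = 1.2192
χ² = 0.4064 + 1.2192 = 1.6256 ≈ 1.626

1.626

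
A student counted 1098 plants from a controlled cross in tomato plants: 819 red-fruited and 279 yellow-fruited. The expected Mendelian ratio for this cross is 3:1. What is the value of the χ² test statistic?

0.098

The 3:1 ratio has 4 parts, so with N = 1098 the expected counts are:
  red-fruited: 1098 × 3/4 = 823.5
  yellow-fruited: 1098 × 1/4 = 274.5
χ² = Σ (O − E)² / E
  red-fruited: (819 − 823.5)² / 823.5 = 0.0246
  yellow-fruited: (279 − 274.5)² / 274.5 = 0.0738
χ² = 0.0246 + 0.0738 = 0.0984 ≈ 0.098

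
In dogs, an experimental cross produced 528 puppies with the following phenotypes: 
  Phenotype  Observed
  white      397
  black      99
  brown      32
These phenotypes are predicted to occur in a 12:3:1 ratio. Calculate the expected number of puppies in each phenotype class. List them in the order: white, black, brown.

Total ratio parts = 16. Expected numbers out of 528:
  white: 528 × 12/16 = 396
  black: 528 × 3/16 = 99
  brown: 528 × 1/16 = 33

396, 99, 33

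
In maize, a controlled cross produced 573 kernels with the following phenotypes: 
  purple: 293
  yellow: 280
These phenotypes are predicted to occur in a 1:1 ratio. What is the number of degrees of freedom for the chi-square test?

A goodness-of-fit test with 2 phenotype classes has df = 2 − 1 = 1.

1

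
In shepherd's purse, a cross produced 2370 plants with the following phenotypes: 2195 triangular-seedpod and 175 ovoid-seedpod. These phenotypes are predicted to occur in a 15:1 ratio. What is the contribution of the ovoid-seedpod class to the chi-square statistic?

Total ratio parts = 16. Expected numbers out of 2370:
  triangular-seedpod: 2370 × 15/16 = 2221.875
  ovoid-seedpod: 2370 × 1/16 = 148.125
Contribution of ovoid-seedpod: (175 − 148.125)² / 148.125 = 4.8761

4.876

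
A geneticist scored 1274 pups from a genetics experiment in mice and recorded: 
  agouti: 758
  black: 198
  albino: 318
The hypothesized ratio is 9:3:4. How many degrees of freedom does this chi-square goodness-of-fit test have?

2

A goodness-of-fit test with 3 phenotype classes has df = 3 − 1 = 2.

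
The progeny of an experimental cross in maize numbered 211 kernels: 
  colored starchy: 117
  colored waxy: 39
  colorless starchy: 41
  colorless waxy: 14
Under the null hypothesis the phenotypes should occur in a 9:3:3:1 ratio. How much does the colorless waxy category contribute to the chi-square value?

0.050

The 9:3:3:1 ratio has 16 parts, so with N = 211 the expected counts are:
  colored starchy: 211 × 9/16 = 118.6875
  colored waxy: 211 × 3/16 = 39.5625
  colorless starchy: 211 × 3/16 = 39.5625
  colorless waxy: 211 × 1/16 = 13.1875
Contribution of colorless waxy: (14 − 13.1875)² / 13.1875 = 0.0501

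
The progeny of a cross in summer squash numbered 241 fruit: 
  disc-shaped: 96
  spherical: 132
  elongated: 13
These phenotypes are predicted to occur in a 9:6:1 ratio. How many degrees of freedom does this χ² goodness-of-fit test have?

A goodness-of-fit test with 3 phenotype classes has df = 3 − 1 = 2.

2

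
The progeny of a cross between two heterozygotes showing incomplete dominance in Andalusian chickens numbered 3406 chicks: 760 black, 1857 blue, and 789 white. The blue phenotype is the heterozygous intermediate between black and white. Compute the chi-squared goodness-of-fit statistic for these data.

28.346

With incomplete dominance, a heterozygote × heterozygote cross gives a 1:2:1 phenotypic ratio.
Expected counts for N = 3406 under a 1:2:1 ratio (total parts = 4):
  black: 3406 × 1/4 = 851.5
  blue: 3406 × 2/4 = 1703
  white: 3406 × 1/4 = 851.5
χ² = Σ (O − E)² / E
  black: (760 − 851.5)² / 851.5 = 9.8324
  blue: (1857 − 1703)² / 1703 = 13.9260
  white: (789 − 851.5)² / 851.5 = 4.5875
χ² = 9.8324 + 13.9260 + 4.5875 = 28.3459 ≈ 28.346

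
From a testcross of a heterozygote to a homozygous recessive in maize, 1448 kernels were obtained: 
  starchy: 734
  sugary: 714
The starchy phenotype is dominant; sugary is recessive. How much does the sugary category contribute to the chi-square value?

0.138

A testcross of a heterozygote (Aa × aa) gives a 1:1 phenotypic ratio.
Under the 1:1 hypothesis (Σ ratio = 2, N = 1448):
  starchy: 1448 × 1/2 = 724
  sugary: 1448 × 1/2 = 724
Contribution of sugary: (714 − 724)² / 724 = 0.1381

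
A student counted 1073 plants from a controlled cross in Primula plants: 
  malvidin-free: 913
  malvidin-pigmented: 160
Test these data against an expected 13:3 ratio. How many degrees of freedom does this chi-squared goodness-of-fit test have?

1

A goodness-of-fit test with 2 phenotype classes has df = 2 − 1 = 1.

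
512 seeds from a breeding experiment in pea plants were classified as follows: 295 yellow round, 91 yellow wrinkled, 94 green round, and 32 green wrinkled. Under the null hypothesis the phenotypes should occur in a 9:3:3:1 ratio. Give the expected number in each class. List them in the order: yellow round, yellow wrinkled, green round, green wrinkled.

Expected counts for N = 512 under a 9:3:3:1 ratio (total parts = 16):
  yellow round: 512 × 9/16 = 288
  yellow wrinkled: 512 × 3/16 = 96
  green round: 512 × 3/16 = 96
  green wrinkled: 512 × 1/16 = 32

288, 96, 96, 32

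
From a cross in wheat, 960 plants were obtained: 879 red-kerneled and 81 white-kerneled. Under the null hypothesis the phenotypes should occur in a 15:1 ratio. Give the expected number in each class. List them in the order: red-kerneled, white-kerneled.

Under the 15:1 hypothesis (Σ ratio = 16, N = 960):
  red-kerneled: 960 × 15/16 = 900
  white-kerneled: 960 × 1/16 = 60

900, 60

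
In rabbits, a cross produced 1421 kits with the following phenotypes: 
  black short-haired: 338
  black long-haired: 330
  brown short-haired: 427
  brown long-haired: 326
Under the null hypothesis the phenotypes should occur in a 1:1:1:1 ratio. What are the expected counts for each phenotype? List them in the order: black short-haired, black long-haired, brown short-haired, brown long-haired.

355.25, 355.25, 355.25, 355.25

Expected counts for N = 1421 under a 1:1:1:1 ratio (total parts = 4):
  black short-haired: 1421 × 1/4 = 355.25
  black long-haired: 1421 × 1/4 = 355.25
  brown short-haired: 1421 × 1/4 = 355.25
  brown long-haired: 1421 × 1/4 = 355.25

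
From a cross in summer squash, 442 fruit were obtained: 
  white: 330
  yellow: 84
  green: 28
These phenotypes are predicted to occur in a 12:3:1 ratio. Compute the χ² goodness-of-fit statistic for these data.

0.027

Under the 12:3:1 hypothesis (Σ ratio = 16, N = 442):
  white: 442 × 12/16 = 331.5
  yellow: 442 × 3/16 = 82.875
  green: 442 × 1/16 = 27.625
χ² = Σ (O − E)² / E
  white: (330 − 331.5)² / 331.5 = 0.0068
  yellow: (84 − 82.875)² / 82.875 = 0.0153
  green: (28 − 27.625)² / 27.625 = 0.0051
χ² = 0.0068 + 0.0153 + 0.0051 = 0.0272 ≈ 0.027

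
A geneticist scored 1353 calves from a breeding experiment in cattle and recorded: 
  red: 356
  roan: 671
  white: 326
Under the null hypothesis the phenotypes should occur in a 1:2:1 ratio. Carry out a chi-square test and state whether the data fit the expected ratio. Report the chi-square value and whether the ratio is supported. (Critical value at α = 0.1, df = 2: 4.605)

1.420; consistent

Total ratio parts = 4. Expected numbers out of 1353:
  red: 1353 × 1/4 = 338.25
  roan: 1353 × 2/4 = 676.5
  white: 1353 × 1/4 = 338.25
χ² = Σ (O − E)² / E
  red: (356 − 338.25)² / 338.25 = 0.9314
  roan: (671 − 676.5)² / 676.5 = 0.0447
  white: (326 − 338.25)² / 338.25 = 0.4436
χ² = 0.9314 + 0.0447 + 0.4436 = 1.4197 ≈ 1.420
Degrees of freedom = 3 − 1 = 2; critical value at α = 0.1 is 4.605.
Since 1.420 < 4.605, we fail to reject the null hypothesis — the data are consistent with the 1:2:1 ratio.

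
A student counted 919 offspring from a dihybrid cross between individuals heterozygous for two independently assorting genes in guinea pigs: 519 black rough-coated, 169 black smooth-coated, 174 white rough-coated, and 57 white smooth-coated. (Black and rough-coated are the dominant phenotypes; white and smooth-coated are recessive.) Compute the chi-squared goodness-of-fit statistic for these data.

0.092

A dihybrid F₂ with independent assortment and complete dominance at both loci gives a 9:3:3:1 phenotypic ratio.
Under the 9:3:3:1 hypothesis (Σ ratio = 16, N = 919):
  black rough-coated: 919 × 9/16 = 516.9375
  black smooth-coated: 919 × 3/16 = 172.3125
  white rough-coated: 919 × 3/16 = 172.3125
  white smooth-coated: 919 × 1/16 = 57.4375
χ² = Σ (O − E)² / E
  black rough-coated: (519 − 516.9375)² / 516.9375 = 0.0082
  black smooth-coated: (169 − 172.3125)² / 172.3125 = 0.0637
  white rough-coated: (174 − 172.3125)² / 172.3125 = 0.0165
  white smooth-coated: (57 − 57.4375)² / 57.4375 = 0.0033
χ² = 0.0082 + 0.0637 + 0.0165 + 0.0033 = 0.0917 ≈ 0.092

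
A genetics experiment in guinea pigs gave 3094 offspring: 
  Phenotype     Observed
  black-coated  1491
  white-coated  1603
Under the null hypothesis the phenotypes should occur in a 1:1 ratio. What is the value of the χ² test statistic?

4.054

Under the 1:1 hypothesis (Σ ratio = 2, N = 3094):
  black-coated: 3094 × 1/2 = 1547
  white-coated: 3094 × 1/2 = 1547
χ² = Σ (O − E)² / E
  black-coated: (1491 − 1547)² / 1547 = 2.0271
  white-coated: (1603 − 1547)² / 1547 = 2.0271
χ² = 2.0271 + 2.0271 = 4.0542 ≈ 4.054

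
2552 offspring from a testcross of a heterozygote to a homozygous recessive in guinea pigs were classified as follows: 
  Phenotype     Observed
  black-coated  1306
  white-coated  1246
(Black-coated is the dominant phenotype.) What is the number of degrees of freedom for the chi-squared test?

A testcross of a heterozygote (Aa × aa) gives a 1:1 phenotypic ratio.
A goodness-of-fit test with 2 phenotype classes has df = 2 − 1 = 1.

1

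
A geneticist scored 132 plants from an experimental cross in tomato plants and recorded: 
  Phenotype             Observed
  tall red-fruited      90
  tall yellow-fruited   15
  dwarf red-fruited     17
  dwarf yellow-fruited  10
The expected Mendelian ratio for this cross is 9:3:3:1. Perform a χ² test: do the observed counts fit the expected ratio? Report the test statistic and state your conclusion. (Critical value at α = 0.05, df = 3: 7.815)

Under the 9:3:3:1 hypothesis (Σ ratio = 16, N = 132):
  tall red-fruited: 132 × 9/16 = 74.25
  tall yellow-fruited: 132 × 3/16 = 24.75
  dwarf red-fruited: 132 × 3/16 = 24.75
  dwarf yellow-fruited: 132 × 1/16 = 8.25
χ² = Σ (O − E)² / E
  tall red-fruited: (90 − 74.25)² / 74.25 = 3.3409
  tall yellow-fruited: (15 − 24.75)² / 24.75 = 3.8409
  dwarf red-fruited: (17 − 24.75)² / 24.75 = 2.4268
  dwarf yellow-fruited: (10 − 8.25)² / 8.25 = 0.3712
χ² = 3.3409 + 3.8409 + 2.4268 + 0.3712 = 9.9798 ≈ 9.980
Degrees of freedom = 4 − 1 = 3; critical value at α = 0.05 is 7.815.
Since 9.980 > 7.815, we reject the null hypothesis — the data do not fit the 9:3:3:1 ratio.

9.980; not consistent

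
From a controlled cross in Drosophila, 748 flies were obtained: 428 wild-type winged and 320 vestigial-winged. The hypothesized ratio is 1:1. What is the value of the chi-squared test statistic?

15.594

Expected counts for N = 748 under a 1:1 ratio (total parts = 2):
  wild-type winged: 748 × 1/2 = 374
  vestigial-winged: 748 × 1/2 = 374
χ² = Σ (O − E)² / E
  wild-type winged: (428 − 374)² / 374 = 7.7968
  vestigial-winged: (320 − 374)² / 374 = 7.7968
χ² = 7.7968 + 7.7968 = 15.5936 ≈ 15.594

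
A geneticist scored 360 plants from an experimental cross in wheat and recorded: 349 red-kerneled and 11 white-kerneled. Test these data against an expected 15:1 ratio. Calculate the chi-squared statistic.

6.270

Expected counts for N = 360 under a 15:1 ratio (total parts = 16):
  red-kerneled: 360 × 15/16 = 337.5
  white-kerneled: 360 × 1/16 = 22.5
χ² = Σ (O − E)² / E
  red-kerneled: (349 − 337.5)² / 337.5 = 0.3919
  white-kerneled: (11 − 22.5)² / 22.5 = 5.8778
χ² = 0.3919 + 5.8778 = 6.2697 ≈ 6.270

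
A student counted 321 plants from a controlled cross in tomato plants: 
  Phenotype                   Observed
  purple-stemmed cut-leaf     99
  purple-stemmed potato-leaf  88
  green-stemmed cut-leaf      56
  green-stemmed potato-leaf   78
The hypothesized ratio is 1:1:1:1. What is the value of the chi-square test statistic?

Total ratio parts = 4. Expected numbers out of 321:
  purple-stemmed cut-leaf: 321 × 1/4 = 80.25
  purple-stemmed potato-leaf: 321 × 1/4 = 80.25
  green-stemmed cut-leaf: 321 × 1/4 = 80.25
  green-stemmed potato-leaf: 321 × 1/4 = 80.25
χ² = Σ (O − E)² / E
  purple-stemmed cut-leaf: (99 − 80.25)² / 80.25 = 4.3808
  purple-stemmed potato-leaf: (88 − 80.25)² / 80.25 = 0.7484
  green-stemmed cut-leaf: (56 − 80.25)² / 80.25 = 7.3279
  green-stemmed potato-leaf: (78 − 80.25)² / 80.25 = 0.0631
χ² = 4.3808 + 0.7484 + 7.3279 + 0.0631 = 12.5202 ≈ 12.520

12.520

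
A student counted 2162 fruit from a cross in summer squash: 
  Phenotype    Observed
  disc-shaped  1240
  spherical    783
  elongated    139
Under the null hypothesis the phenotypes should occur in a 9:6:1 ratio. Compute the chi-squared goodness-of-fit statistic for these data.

1.530

Total ratio parts = 16. Expected numbers out of 2162:
  disc-shaped: 2162 × 9/16 = 1216.125
  spherical: 2162 × 6/16 = 810.75
  elongated: 2162 × 1/16 = 135.125
χ² = Σ (O − E)² / E
  disc-shaped: (1240 − 1216.125)² / 1216.125 = 0.4687
  spherical: (783 − 810.75)² / 810.75 = 0.9498
  elongated: (139 − 135.125)² / 135.125 = 0.1111
χ² = 0.4687 + 0.9498 + 0.1111 = 1.5296 ≈ 1.530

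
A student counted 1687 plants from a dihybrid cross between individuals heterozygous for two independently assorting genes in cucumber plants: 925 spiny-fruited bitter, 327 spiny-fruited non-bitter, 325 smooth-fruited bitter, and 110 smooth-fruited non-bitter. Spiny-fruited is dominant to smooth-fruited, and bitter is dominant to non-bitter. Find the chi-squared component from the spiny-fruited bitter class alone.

0.604

A dihybrid F₂ with independent assortment and complete dominance at both loci gives a 9:3:3:1 phenotypic ratio.
The 9:3:3:1 ratio has 16 parts, so with N = 1687 the expected counts are:
  spiny-fruited bitter: 1687 × 9/16 = 948.9375
  spiny-fruited non-bitter: 1687 × 3/16 = 316.3125
  smooth-fruited bitter: 1687 × 3/16 = 316.3125
  smooth-fruited non-bitter: 1687 × 1/16 = 105.4375
Contribution of spiny-fruited bitter: (925 − 948.9375)² / 948.9375 = 0.6038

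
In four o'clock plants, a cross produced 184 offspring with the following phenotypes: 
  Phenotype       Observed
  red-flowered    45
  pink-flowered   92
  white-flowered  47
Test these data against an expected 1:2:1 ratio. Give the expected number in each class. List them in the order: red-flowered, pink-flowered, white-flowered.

46, 92, 46

Total ratio parts = 4. Expected numbers out of 184:
  red-flowered: 184 × 1/4 = 46
  pink-flowered: 184 × 2/4 = 92
  white-flowered: 184 × 1/4 = 46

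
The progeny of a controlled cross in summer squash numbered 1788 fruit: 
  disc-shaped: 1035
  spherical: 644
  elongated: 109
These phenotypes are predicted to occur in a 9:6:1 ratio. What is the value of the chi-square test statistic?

1.966

Expected counts for N = 1788 under a 9:6:1 ratio (total parts = 16):
  disc-shaped: 1788 × 9/16 = 1005.75
  spherical: 1788 × 6/16 = 670.5
  elongated: 1788 × 1/16 = 111.75
χ² = Σ (O − E)² / E
  disc-shaped: (1035 − 1005.75)² / 1005.75 = 0.8507
  spherical: (644 − 670.5)² / 670.5 = 1.0474
  elongated: (109 − 111.75)² / 111.75 = 0.0677
χ² = 0.8507 + 1.0474 + 0.0677 = 1.9658 ≈ 1.966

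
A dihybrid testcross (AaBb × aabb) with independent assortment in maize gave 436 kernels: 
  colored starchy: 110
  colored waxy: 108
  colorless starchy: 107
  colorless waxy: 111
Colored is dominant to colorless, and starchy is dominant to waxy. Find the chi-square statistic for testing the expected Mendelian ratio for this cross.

0.092

A dihybrid testcross with independent assortment gives a 1:1:1:1 ratio.
Under the 1:1:1:1 hypothesis (Σ ratio = 4, N = 436):
  colored starchy: 436 × 1/4 = 109
  colored waxy: 436 × 1/4 = 109
  colorless starchy: 436 × 1/4 = 109
  colorless waxy: 436 × 1/4 = 109
χ² = Σ (O − E)² / E
  colored starchy: (110 − 109)² / 109 = 0.0092
  colored waxy: (108 − 109)² / 109 = 0.0092
  colorless starchy: (107 − 109)² / 109 = 0.0367
  colorless waxy: (111 − 109)² / 109 = 0.0367
χ² = 0.0092 + 0.0092 + 0.0367 + 0.0367 = 0.0918 ≈ 0.092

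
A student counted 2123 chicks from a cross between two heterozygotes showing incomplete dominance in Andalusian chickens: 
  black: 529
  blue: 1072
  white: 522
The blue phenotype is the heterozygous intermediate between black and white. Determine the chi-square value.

With incomplete dominance, a heterozygote × heterozygote cross gives a 1:2:1 phenotypic ratio.
Expected counts for N = 2123 under a 1:2:1 ratio (total parts = 4):
  black: 2123 × 1/4 = 530.75
  blue: 2123 × 2/4 = 1061.5
  white: 2123 × 1/4 = 530.75
χ² = Σ (O − E)² / E
  black: (529 − 530.75)² / 530.75 = 0.0058
  blue: (1072 − 1061.5)² / 1061.5 = 0.1039
  white: (522 − 530.75)² / 530.75 = 0.1443
χ² = 0.0058 + 0.1039 + 0.1443 = 0.254

0.254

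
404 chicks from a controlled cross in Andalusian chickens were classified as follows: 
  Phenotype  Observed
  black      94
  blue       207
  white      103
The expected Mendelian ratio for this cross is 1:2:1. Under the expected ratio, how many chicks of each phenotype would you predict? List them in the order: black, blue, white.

Total ratio parts = 4. Expected numbers out of 404:
  black: 404 × 1/4 = 101
  blue: 404 × 2/4 = 202
  white: 404 × 1/4 = 101

101, 202, 101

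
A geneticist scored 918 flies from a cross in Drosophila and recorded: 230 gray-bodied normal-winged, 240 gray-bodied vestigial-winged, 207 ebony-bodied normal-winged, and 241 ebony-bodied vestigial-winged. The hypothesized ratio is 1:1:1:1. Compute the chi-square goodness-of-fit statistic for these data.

Total ratio parts = 4. Expected numbers out of 918:
  gray-bodied normal-winged: 918 × 1/4 = 229.5
  gray-bodied vestigial-winged: 918 × 1/4 = 229.5
  ebony-bodied normal-winged: 918 × 1/4 = 229.5
  ebony-bodied vestigial-winged: 918 × 1/4 = 229.5
χ² = Σ (O − E)² / E
  gray-bodied normal-winged: (230 − 229.5)² / 229.5 = 0.0011
  gray-bodied vestigial-winged: (240 − 229.5)² / 229.5 = 0.4804
  ebony-bodied normal-winged: (207 − 229.5)² / 229.5 = 2.2059
  ebony-bodied vestigial-winged: (241 − 229.5)² / 229.5 = 0.5763
χ² = 0.0011 + 0.4804 + 2.2059 + 0.5763 = 3.2637 ≈ 3.264

3.264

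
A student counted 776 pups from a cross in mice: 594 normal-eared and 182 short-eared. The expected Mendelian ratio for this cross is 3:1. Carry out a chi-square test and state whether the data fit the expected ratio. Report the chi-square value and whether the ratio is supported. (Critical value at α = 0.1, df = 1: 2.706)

Total ratio parts = 4. Expected numbers out of 776:
  normal-eared: 776 × 3/4 = 582
  short-eared: 776 × 1/4 = 194
χ² = Σ (O − E)² / E
  normal-eared: (594 − 582)² / 582 = 0.2474
  short-eared: (182 − 194)² / 194 = 0.7423
χ² = 0.2474 + 0.7423 = 0.9897 ≈ 0.990
Degrees of freedom = 2 − 1 = 1; critical value at α = 0.1 is 2.706.
Since 0.990 < 2.706, we fail to reject the null hypothesis — the data are consistent with the 3:1 ratio.

0.990; consistent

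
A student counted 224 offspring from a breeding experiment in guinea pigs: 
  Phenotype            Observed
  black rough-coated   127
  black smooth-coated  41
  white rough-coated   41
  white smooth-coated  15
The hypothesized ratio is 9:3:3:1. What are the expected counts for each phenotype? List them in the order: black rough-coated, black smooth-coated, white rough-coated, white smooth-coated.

126, 42, 42, 14

Under the 9:3:3:1 hypothesis (Σ ratio = 16, N = 224):
  black rough-coated: 224 × 9/16 = 126
  black smooth-coated: 224 × 3/16 = 42
  white rough-coated: 224 × 3/16 = 42
  white smooth-coated: 224 × 1/16 = 14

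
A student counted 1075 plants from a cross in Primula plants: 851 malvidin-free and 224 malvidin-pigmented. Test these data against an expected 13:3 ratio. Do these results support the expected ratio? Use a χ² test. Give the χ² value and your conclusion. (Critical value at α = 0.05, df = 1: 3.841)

3.074; consistent

The 13:3 ratio has 16 parts, so with N = 1075 the expected counts are:
  malvidin-free: 1075 × 13/16 = 873.4375
  malvidin-pigmented: 1075 × 3/16 = 201.5625
χ² = Σ (O − E)² / E
  malvidin-free: (851 − 873.4375)² / 873.4375 = 0.5764
  malvidin-pigmented: (224 − 201.5625)² / 201.5625 = 2.4977
χ² = 0.5764 + 2.4977 = 3.0741 ≈ 3.074
Degrees of freedom = 2 − 1 = 1; critical value at α = 0.05 is 3.841.
Since 3.074 < 3.841, we fail to reject the null hypothesis — the data are consistent with the 13:3 ratio.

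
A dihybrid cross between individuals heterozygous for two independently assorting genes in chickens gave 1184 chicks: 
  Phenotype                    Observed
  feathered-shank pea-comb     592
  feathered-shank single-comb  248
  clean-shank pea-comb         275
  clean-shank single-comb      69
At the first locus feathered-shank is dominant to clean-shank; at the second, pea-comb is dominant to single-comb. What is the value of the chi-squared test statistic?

A dihybrid F₂ with independent assortment and complete dominance at both loci gives a 9:3:3:1 phenotypic ratio.
Expected counts for N = 1184 under a 9:3:3:1 ratio (total parts = 16):
  feathered-shank pea-comb: 1184 × 9/16 = 666
  feathered-shank single-comb: 1184 × 3/16 = 222
  clean-shank pea-comb: 1184 × 3/16 = 222
  clean-shank single-comb: 1184 × 1/16 = 74
χ² = Σ (O − E)² / E
  feathered-shank pea-comb: (592 − 666)² / 666 = 8.2222
  feathered-shank single-comb: (248 − 222)² / 222 = 3.0450
  clean-shank pea-comb: (275 − 222)² / 222 = 12.6532
  clean-shank single-comb: (69 − 74)² / 74 = 0.3378
χ² = 8.2222 + 3.0450 + 12.6532 + 0.3378 = 24.2582 ≈ 24.258

24.258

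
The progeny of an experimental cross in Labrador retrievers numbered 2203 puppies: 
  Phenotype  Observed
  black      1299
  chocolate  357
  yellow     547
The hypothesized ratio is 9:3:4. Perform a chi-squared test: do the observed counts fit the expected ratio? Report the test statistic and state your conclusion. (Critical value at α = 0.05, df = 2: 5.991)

Expected counts for N = 2203 under a 9:3:4 ratio (total parts = 16):
  black: 2203 × 9/16 = 1239.1875
  chocolate: 2203 × 3/16 = 413.0625
  yellow: 2203 × 4/16 = 550.75
χ² = Σ (O − E)² / E
  black: (1299 − 1239.1875)² / 1239.1875 = 2.8870
  chocolate: (357 − 413.0625)² / 413.0625 = 7.6090
  yellow: (547 − 550.75)² / 550.75 = 0.0255
χ² = 2.8870 + 7.6090 + 0.0255 = 10.5215 ≈ 10.522
Degrees of freedom = 3 − 1 = 2; critical value at α = 0.05 is 5.991.
Since 10.522 > 5.991, we reject the null hypothesis — the data do not fit the 9:3:4 ratio.

10.522; not consistent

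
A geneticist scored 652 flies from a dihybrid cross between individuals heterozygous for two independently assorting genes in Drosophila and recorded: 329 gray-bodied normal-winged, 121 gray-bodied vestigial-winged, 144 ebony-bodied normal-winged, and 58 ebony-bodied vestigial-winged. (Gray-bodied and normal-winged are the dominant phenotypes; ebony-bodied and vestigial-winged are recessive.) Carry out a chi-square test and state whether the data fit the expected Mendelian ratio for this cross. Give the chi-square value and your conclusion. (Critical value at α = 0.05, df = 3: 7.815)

15.070; not consistent

A dihybrid F₂ with independent assortment and complete dominance at both loci gives a 9:3:3:1 phenotypic ratio.
Expected counts for N = 652 under a 9:3:3:1 ratio (total parts = 16):
  gray-bodied normal-winged: 652 × 9/16 = 366.75
  gray-bodied vestigial-winged: 652 × 3/16 = 122.25
  ebony-bodied normal-winged: 652 × 3/16 = 122.25
  ebony-bodied vestigial-winged: 652 × 1/16 = 40.75
χ² = Σ (O − E)² / E
  gray-bodied normal-winged: (329 − 366.75)² / 366.75 = 3.8857
  gray-bodied vestigial-winged: (121 − 122.25)² / 122.25 = 0.0128
  ebony-bodied normal-winged: (144 − 122.25)² / 122.25 = 3.8696
  ebony-bodied vestigial-winged: (58 − 40.75)² / 40.75 = 7.3021
χ² = 3.8857 + 0.0128 + 3.8696 + 7.3021 = 15.0702 ≈ 15.070
Degrees of freedom = 4 − 1 = 3; critical value at α = 0.05 is 7.815.
Since 15.070 > 7.815, we reject the null hypothesis — the data do not fit the 9:3:3:1 ratio.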